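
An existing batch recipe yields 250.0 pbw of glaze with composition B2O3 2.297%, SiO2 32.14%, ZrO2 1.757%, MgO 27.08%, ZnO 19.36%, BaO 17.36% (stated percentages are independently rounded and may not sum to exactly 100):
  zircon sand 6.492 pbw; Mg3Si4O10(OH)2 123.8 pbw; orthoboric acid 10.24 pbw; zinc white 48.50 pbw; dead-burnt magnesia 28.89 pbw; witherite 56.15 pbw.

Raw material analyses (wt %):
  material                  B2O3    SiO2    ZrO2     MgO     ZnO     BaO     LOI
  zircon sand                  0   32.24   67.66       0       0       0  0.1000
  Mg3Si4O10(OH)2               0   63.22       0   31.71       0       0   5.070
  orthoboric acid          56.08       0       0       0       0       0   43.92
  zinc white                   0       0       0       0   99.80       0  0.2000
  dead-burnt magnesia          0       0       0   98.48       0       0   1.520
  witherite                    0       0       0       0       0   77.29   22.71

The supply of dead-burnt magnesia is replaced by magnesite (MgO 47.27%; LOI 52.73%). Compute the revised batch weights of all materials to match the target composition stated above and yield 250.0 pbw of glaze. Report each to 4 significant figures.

Mid-chain values are shown, rounded to 4 significant figures, as written. The working math carries exact precision through the solve; a single rounding produces every reported result; all derived quantities are carried using the weight values per 250.0 pbw of glass at exact precision (the totals, the six compositions, yield, net glass mass, LOI), as set out in the problem or answer text.
Oxide mass targets, per 250.0 pbw glaze:
  B2O3: 2.297% × 250.0 = 5.742 pbw
  SiO2: 32.14% × 250.0 = 80.35 pbw
  ZrO2: 1.757% × 250.0 = 4.392 pbw
  MgO: 27.08% × 250.0 = 67.70 pbw
  ZnO: 19.36% × 250.0 = 48.40 pbw
  BaO: 17.36% × 250.0 = 43.40 pbw
Per-oxide balance check working from each reported weight, against the basis in use (sum by sum, the targets are met exact up to rounding of places):
  B2O3: 10.24·0.5608 = 5.743 pbw (target 5.742 pbw)
  SiO2: 6.492·0.3224 + 123.8·0.6322 = 80.36 pbw (target 80.35 pbw)
  ZrO2: 6.492·0.6766 = 4.392 pbw (target 4.392 pbw)
  MgO: 123.8·0.3171 + 60.18·0.4727 = 67.70 pbw (target 67.70 pbw)
  ZnO: 48.50·0.9980 = 48.40 pbw (target 48.40 pbw)
  BaO: 56.15·0.7729 = 43.40 pbw (target 43.40 pbw)
Glass-mass sanity pass: batch total minus LOI = 250.0 pbw (the Σ of target masses is 250.0 pbw; basis as stated: 250.0 pbw — gaps are rounding artifacts).
Summing the batch: Σ batch = 305.4 pbw; loss to ignition Σ batch·LOI = 55.36 pbw; yield, glass over the total, = 81.87%.

Revised batch per 250.0 pbw glaze:
  zircon sand: 6.492 pbw
  Mg3Si4O10(OH)2: 123.8 pbw
  orthoboric acid: 10.24 pbw
  zinc white: 48.50 pbw
  magnesite: 60.18 pbw
  witherite: 56.15 pbw
Total batch = 305.4 pbw; LOI loss = 55.36 pbw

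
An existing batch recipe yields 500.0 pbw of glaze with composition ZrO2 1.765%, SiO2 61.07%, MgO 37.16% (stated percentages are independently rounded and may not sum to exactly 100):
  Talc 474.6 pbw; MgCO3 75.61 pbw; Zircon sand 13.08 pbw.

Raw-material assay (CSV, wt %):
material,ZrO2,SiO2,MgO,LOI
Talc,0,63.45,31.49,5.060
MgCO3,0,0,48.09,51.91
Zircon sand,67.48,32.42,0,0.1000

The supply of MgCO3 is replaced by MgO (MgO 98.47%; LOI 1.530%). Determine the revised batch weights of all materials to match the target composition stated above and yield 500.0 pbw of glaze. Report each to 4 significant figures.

All arithmetic runs at full precision at all times. Intermediates appear (rounded to 4 significant digits) as written. Each reported figure is rounded only once; all derived quantities are rebuilt using the weight values on 500.0 pbw of glass in full float precision (the three compositions, the yield, the totals, glass mass, ignition loss) precisely as stated by the question or the answer.
The oxide mass targets at 500.0 pbw glaze:
  ZrO2: 1.765% × 500.0 = 8.825 pbw
  SiO2: 61.07% × 500.0 = 305.4 pbw
  MgO: 37.16% × 500.0 = 185.8 pbw
A balance pass over the oxides, working from each reported weight, for the quoted basis mass (oxide sums agree with the targets modulo rounding of the values):
  ZrO2: 13.08·0.6748 = 8.826 pbw (target 8.825 pbw)
  SiO2: 474.6·0.6345 + 13.08·0.3242 = 305.4 pbw (target 305.4 pbw)
  MgO: 474.6·0.3149 + 36.93·0.9847 = 185.8 pbw (target 185.8 pbw)
Consistency of the glass mass: net batch after ignition = 500.0 pbw (the targets, summed, come to 500.0 pbw; versus the stated basis of 500.0 pbw — deltas are rounding alone).
Summing the batch: Σ batch = 524.6 pbw; the LOI term Σ batch·LOI equals 24.59 pbw; yield, glass over the total, = 95.31%.

Revised batch per 500.0 pbw glaze:
  Talc: 474.6 pbw
  MgO: 36.93 pbw
  Zircon sand: 13.08 pbw
Total batch = 524.6 pbw; LOI loss = 24.59 pbw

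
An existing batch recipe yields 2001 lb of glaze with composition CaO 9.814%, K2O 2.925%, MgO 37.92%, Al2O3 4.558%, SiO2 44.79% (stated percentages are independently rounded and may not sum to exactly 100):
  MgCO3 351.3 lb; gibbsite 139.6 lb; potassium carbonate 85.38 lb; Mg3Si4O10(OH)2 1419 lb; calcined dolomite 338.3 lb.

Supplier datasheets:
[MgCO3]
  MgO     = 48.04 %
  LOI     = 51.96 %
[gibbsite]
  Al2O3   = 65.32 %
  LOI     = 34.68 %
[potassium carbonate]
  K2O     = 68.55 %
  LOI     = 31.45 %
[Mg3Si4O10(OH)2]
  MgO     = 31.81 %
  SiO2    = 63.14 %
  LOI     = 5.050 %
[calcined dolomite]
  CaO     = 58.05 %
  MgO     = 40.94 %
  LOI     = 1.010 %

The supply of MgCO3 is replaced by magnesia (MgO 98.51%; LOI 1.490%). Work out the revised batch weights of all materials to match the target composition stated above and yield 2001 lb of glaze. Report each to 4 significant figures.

Revised batch per 2001 lb glaze:
  magnesia: 171.3 lb
  gibbsite: 139.6 lb
  potassium carbonate: 85.38 lb
  Mg3Si4O10(OH)2: 1419 lb
  calcined dolomite: 338.3 lb
Total batch = 2154 lb; LOI loss = 152.9 lb

Values along the way are rounded to four significant figures when displayed — the whole derivation runs at exact precision through the solve; every reported figure takes a single rounding; all derived quantities, which include net glass mass, ignition loss, the five compositions, totals, the yield, are recomputed in full precision, as set out in the problem or the answer, using the weight values for 2001 lb of glass.
Per-oxide target masses for 2001 lb glaze:
  CaO: 9.814% × 2001 = 196.4 lb
  K2O: 2.925% × 2001 = 58.53 lb
  MgO: 37.92% × 2001 = 758.8 lb
  Al2O3: 4.558% × 2001 = 91.21 lb
  SiO2: 44.79% × 2001 = 896.2 lb
Verifying the oxide balance on the weights just shown, for the quoted basis mass (sums match the target masses once rounding is allowed for):
  CaO: 338.3·0.5805 = 196.4 lb (target 196.4 lb)
  K2O: 85.38·0.6855 = 58.53 lb (target 58.53 lb)
  MgO: 171.3·0.9851 + 1419·0.3181 + 338.3·0.4094 = 758.6 lb (target 758.8 lb)
  Al2O3: 139.6·0.6532 = 91.19 lb (target 91.21 lb)
  SiO2: 1419·0.6314 = 896.0 lb (target 896.2 lb)
Mass balance on the glass: net batch after ignition = 2001 lb (targets for the oxides total 2001 lb; the stated basis being 2001 lb — a pure rounding effect).
Batch grand total — Σ batch = 2154 lb; the LOI term Σ batch·LOI equals 152.9 lb; as yield: glass ÷ batch → 92.90%.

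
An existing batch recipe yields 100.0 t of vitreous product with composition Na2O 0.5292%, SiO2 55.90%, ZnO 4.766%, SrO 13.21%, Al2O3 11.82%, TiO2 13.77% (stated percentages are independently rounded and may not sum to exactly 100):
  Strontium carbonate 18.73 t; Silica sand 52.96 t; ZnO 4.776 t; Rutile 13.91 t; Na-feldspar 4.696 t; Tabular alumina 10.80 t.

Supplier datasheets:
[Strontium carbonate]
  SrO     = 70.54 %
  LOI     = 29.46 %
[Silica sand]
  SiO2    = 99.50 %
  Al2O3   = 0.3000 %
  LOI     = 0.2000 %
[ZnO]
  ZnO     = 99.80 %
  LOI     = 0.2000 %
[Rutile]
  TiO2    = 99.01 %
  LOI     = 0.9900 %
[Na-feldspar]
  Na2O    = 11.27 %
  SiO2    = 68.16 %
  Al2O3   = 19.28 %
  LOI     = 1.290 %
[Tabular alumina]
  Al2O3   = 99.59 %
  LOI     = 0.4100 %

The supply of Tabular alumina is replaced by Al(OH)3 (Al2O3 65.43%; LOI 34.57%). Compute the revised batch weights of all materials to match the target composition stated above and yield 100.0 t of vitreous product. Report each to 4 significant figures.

Mid-chain values are displayed rounded to four significant figures within the worked lines; all internal work holds full float precision at each step — every reported figure carries a single rounding. Derived quantities are computed starting from the weights on 100.0 t of glass in exact precision (ignition loss, six oxide percentages, totals, yield, net glass mass), as written in either problem or answer.
Oxide mass targets, per 100.0 t vitreous product:
  Na2O: 0.5292% × 100.0 = 0.5292 t
  SiO2: 55.90% × 100.0 = 55.90 t
  ZnO: 4.766% × 100.0 = 4.766 t
  SrO: 13.21% × 100.0 = 13.21 t
  Al2O3: 11.82% × 100.0 = 11.82 t
  TiO2: 13.77% × 100.0 = 13.77 t
Balance tally, oxide-wise, per the reported batch figures, under the basis named above (delivered sums recover each target once rounding is allowed for):
  Na2O: 4.696·0.1127 = 0.5292 t (target 0.5292 t)
  SiO2: 52.96·0.9950 + 4.696·0.6816 = 55.90 t (target 55.90 t)
  ZnO: 4.776·0.9980 = 4.766 t (target 4.766 t)
  SrO: 18.73·0.7054 = 13.21 t (target 13.21 t)
  Al2O3: 52.96·0.003000 + 4.696·0.1928 + 16.44·0.6543 = 11.82 t (target 11.82 t)
  TiO2: 13.91·0.9901 = 13.77 t (target 13.77 t)
Glass-mass sanity pass: Σ batch − LOI loss = 100.0 t (summing oxide targets gives 100.0 t; with the basis standing at 100.0 t — differing by rounding only).
Whole-batch sum: Σ batch = 111.5 t; LOI loss = Σ batch·LOI = 11.51 t; the yield ratio, glass ÷ batch: 89.67%.

Revised batch per 100.0 t vitreous product:
  Strontium carbonate: 18.73 t
  Silica sand: 52.96 t
  ZnO: 4.776 t
  Rutile: 13.91 t
  Na-feldspar: 4.696 t
  Al(OH)3: 16.44 t
Total batch = 111.5 t; LOI loss = 11.51 t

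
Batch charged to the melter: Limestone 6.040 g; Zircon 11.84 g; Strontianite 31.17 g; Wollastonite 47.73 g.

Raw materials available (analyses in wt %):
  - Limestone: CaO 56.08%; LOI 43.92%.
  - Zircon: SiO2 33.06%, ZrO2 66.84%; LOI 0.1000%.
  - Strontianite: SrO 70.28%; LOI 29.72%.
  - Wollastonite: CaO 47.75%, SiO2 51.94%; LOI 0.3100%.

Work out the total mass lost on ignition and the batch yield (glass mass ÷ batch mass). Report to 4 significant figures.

LOI loss = 12.08 g; glass = 84.70 g; yield = 87.52%

The whole derivation keeps full precision through every step — mid-chain values are displayed (rounded to four significant digits) when written out; a single rounding finalizes each reported number. Derived quantities are recomputed at exact precision (four oxide percentages, totals, net glass mass, yield, LOI) using the weight values on 84.70 g of glass, exactly as shown in problem or answer.
Material-by-material LOI:
  Limestone: 6.040 × 0.4392 = 2.653 g
  Zircon: 11.84 × 0.001000 = 0.01184 g
  Strontianite: 31.17 × 0.2972 = 9.264 g
  Wollastonite: 47.73 × 0.003100 = 0.1480 g
Total LOI = 12.08 g
Glass = batch − LOI = 96.78 − 12.08 = 84.70 g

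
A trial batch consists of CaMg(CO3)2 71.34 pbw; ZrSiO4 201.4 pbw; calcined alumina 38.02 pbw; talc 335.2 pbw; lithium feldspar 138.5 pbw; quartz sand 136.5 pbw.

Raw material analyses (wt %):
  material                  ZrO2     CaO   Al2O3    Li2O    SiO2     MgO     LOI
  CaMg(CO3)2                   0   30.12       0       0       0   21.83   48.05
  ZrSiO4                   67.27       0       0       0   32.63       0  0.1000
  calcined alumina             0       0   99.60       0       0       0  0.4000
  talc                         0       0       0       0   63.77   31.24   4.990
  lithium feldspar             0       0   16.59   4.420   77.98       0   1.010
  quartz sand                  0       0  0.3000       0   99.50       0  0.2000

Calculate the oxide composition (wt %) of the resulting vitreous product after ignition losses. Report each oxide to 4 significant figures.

Glass mass = 867.9 pbw (batch 921.0 − LOI 53.03).
Composition: ZrO2 15.61%, CaO 2.476%, Al2O3 7.058%, Li2O 0.7053%, SiO2 60.29%, MgO 13.86%

Mid-chain values are shown rounded off to 4 significant figures across the worked steps — the working math maintains full float precision from start to finish — each reported number takes a single rounding — derived quantities, which include six oxide percentages, ignition loss, the totals, glass mass, yield, are computed at full precision, precisely as stated by the problem or answer text, starting from the weights on 867.9 pbw of glass.
Per-oxide mass from batch:
  ZrO2: 201.4·0.6727 = 135.5 pbw
  CaO: 71.34·0.3012 = 21.49 pbw
  Al2O3: 38.02·0.9960 + 138.5·0.1659 + 136.5·0.003000 = 61.25 pbw
  Li2O: 138.5·0.04420 = 6.122 pbw
  SiO2: 201.4·0.3263 + 335.2·0.6377 + 138.5·0.7798 + 136.5·0.9950 = 523.3 pbw
  MgO: 71.34·0.2183 + 335.2·0.3124 = 120.3 pbw
LOI: 71.34·0.4805 + 201.4·0.001000 + 38.02·0.004000 + 335.2·0.04990 + 138.5·0.01010 + 136.5·0.002000 = 53.03 pbw
Resulting glass, batch − LOI: 921.0 − 53.03 = 867.9 pbw (the oxide masses sum to this)
oxide / glass × 100 gives the wt %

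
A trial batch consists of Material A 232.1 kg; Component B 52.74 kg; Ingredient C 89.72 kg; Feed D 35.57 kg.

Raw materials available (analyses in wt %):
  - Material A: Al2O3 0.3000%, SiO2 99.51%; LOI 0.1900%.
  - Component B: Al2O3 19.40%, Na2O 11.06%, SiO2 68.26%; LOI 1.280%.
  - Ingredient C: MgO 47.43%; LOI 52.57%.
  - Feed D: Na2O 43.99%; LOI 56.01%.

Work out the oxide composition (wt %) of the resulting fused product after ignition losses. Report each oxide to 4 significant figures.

All arithmetic runs at exact precision through the solve; mid-chain values are displayed, rounded to 4 significant figures, in the printout. Exactly one rounding is applied to every reported number. All derived quantities are carried using the weight values at 341.9 kg of glass at full precision (the four compositions, the totals, yield, net glass mass, ignition loss) as set out in question or answer.
Oxide masses out of the charge:
  MgO: 89.72·0.4743 = 42.55 kg
  Al2O3: 232.1·0.003000 + 52.74·0.1940 = 10.93 kg
  Na2O: 52.74·0.1106 + 35.57·0.4399 = 21.48 kg
  SiO2: 232.1·0.9951 + 52.74·0.6826 = 267.0 kg
LOI: 232.1·0.001900 + 52.74·0.01280 + 89.72·0.5257 + 35.57·0.5601 = 68.20 kg
The glass mass, total less LOI, = 410.1 − 68.20 = 341.9 kg (the oxide masses sum to this)
percent share: oxide ÷ glass, ×100

Glass mass = 341.9 kg (batch 410.1 − LOI 68.20).
Composition: MgO 12.45%, Al2O3 3.196%, Na2O 6.282%, SiO2 78.08%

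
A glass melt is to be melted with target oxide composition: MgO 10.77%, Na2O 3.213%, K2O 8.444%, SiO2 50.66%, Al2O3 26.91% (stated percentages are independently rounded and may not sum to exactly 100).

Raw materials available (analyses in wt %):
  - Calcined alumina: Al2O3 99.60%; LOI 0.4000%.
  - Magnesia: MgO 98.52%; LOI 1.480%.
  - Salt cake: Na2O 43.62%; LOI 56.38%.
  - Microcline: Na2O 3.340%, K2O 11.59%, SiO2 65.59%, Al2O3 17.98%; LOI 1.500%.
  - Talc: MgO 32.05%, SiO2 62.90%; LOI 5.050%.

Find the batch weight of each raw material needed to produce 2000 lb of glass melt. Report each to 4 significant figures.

The whole derivation maintains exact precision through every step — in-progress results are shown rounded to four significant figures at each printed step; exactly one rounding is applied to every reported number; all derived quantities, which include ignition loss, totals, the five compositions, net glass mass, yield, are computed at full precision, as set out in the problem or the answer, from the weighed amounts on 2000 lb of glass.
The oxide mass targets at 2000 lb glass melt:
  MgO: 10.77% × 2000 = 215.4 lb
  Na2O: 3.213% × 2000 = 64.26 lb
  K2O: 8.444% × 2000 = 168.9 lb
  SiO2: 50.66% × 2000 = 1013 lb
  Al2O3: 26.91% × 2000 = 538.2 lb
A balance pass over the oxides, working from each reported weight, per the basis as stated (target by target, the sums agree given rounding of the digits):
  MgO: 188.9·0.9852 + 91.38·0.3205 = 215.4 lb (target 215.4 lb)
  Na2O: 35.75·0.4362 + 1457·0.03340 = 64.26 lb (target 64.26 lb)
  K2O: 1457·0.1159 = 168.9 lb (target 168.9 lb)
  SiO2: 1457·0.6559 + 91.38·0.6290 = 1013 lb (target 1013 lb)
  Al2O3: 277.3·0.9960 + 1457·0.1798 = 538.2 lb (target 538.2 lb)
Mass balance on the glass: Σ batch − LOI loss = 2000 lb (the targets, summed, come to 2000 lb; versus the stated basis of 2000 lb — rounding explains the deltas).
Total batch = Σ batch = 2050 lb; the LOI term Σ batch·LOI equals 50.53 lb; yield, glass over the total, = 97.54%.

Batch per 2000 lb glass melt:
  Calcined alumina: 277.3 lb
  Magnesia: 188.9 lb
  Salt cake: 35.75 lb
  Microcline: 1457 lb
  Talc: 91.38 lb
Total batch = 2050 lb; LOI loss = 50.53 lb; yield = 97.54%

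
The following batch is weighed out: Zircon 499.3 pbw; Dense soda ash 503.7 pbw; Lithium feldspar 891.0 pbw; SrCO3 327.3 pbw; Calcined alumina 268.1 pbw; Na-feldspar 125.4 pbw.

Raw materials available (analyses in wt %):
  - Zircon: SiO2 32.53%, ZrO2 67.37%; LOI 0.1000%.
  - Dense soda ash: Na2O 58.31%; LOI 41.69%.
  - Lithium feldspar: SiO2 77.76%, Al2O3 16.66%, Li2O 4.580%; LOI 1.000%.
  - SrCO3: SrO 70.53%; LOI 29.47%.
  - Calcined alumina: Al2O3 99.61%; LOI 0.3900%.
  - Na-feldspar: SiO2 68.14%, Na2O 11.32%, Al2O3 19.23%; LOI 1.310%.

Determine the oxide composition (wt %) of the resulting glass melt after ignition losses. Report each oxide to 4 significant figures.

All internal work maintains full precision all the way through. The intermediate values appear, with 4-significant-figure rounding, across the worked steps — each reported figure carries a single rounding. All derived quantities, including the yield, the six compositions, LOI, the totals, glass mass, are computed starting from the weights at 2296 pbw of glass at full float precision, as they appear in the problem or the answer.
Mass of each oxide from the mix:
  SiO2: 499.3·0.3253 + 891.0·0.7776 + 125.4·0.6814 = 940.7 pbw
  ZrO2: 499.3·0.6737 = 336.4 pbw
  SrO: 327.3·0.7053 = 230.8 pbw
  Na2O: 503.7·0.5831 + 125.4·0.1132 = 307.9 pbw
  Al2O3: 891.0·0.1666 + 268.1·0.9961 + 125.4·0.1923 = 439.6 pbw
  Li2O: 891.0·0.04580 = 40.81 pbw
LOI: 499.3·0.001000 + 503.7·0.4169 + 891.0·0.01000 + 327.3·0.2947 + 268.1·0.003900 + 125.4·0.01310 = 318.5 pbw
Glass mass = batch − LOI = 2615 − 318.5 = 2296 pbw (consistent with Σ oxide mass)
percent share: oxide ÷ glass, ×100

Glass mass = 2296 pbw (batch 2615 − LOI 318.5).
Composition: SiO2 40.97%, ZrO2 14.65%, SrO 10.05%, Na2O 13.41%, Al2O3 19.14%, Li2O 1.777%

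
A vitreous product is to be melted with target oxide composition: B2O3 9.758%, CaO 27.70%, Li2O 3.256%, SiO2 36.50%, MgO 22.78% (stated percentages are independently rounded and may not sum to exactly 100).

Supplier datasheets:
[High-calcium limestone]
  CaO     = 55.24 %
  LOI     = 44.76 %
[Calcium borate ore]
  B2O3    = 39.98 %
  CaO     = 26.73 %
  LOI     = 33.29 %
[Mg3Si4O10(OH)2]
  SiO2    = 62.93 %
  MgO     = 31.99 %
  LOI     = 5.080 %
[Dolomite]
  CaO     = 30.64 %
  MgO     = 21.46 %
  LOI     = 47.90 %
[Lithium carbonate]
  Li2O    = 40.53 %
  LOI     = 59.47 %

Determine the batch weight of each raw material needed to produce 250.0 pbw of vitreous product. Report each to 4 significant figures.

Batch per 250.0 pbw vitreous product:
  High-calcium limestone: 68.53 pbw
  Calcium borate ore: 61.02 pbw
  Mg3Si4O10(OH)2: 145.0 pbw
  Dolomite: 49.23 pbw
  Lithium carbonate: 20.08 pbw
Total batch = 343.9 pbw; LOI loss = 93.88 pbw; yield = 72.70%

The whole derivation runs at full float precision in all steps — working values are shown (rounded to 4 significant digits) in the working. Every reported result takes a single rounding. All derived quantities, including the five compositions, net glass mass, yield, ignition loss, the totals, are re-derived starting from the weights per 250.0 pbw of glass at full precision exactly as printed in either problem or answer.
Per-oxide target masses for 250.0 pbw vitreous product:
  B2O3: 9.758% × 250.0 = 24.40 pbw
  CaO: 27.70% × 250.0 = 69.25 pbw
  Li2O: 3.256% × 250.0 = 8.140 pbw
  SiO2: 36.50% × 250.0 = 91.25 pbw
  MgO: 22.78% × 250.0 = 56.95 pbw
Checking each oxide sum working from each reported weight, versus the basis set out (target by target, the sums agree once rounding is allowed for):
  B2O3: 61.02·0.3998 = 24.40 pbw (target 24.40 pbw)
  CaO: 68.53·0.5524 + 61.02·0.2673 + 49.23·0.3064 = 69.25 pbw (target 69.25 pbw)
  Li2O: 20.08·0.4053 = 8.138 pbw (target 8.140 pbw)
  SiO2: 145.0·0.6293 = 91.25 pbw (target 91.25 pbw)
  MgO: 145.0·0.3199 + 49.23·0.2146 = 56.95 pbw (target 56.95 pbw)
Mass balance on the glass: total batch − LOI = 250.0 pbw (summing oxide targets gives 250.0 pbw; with the basis standing at 250.0 pbw — differing by rounding only).
Whole-batch sum: Σ batch = 343.9 pbw; loss to ignition Σ batch·LOI = 93.88 pbw; yield: glass divided by total = 72.70%.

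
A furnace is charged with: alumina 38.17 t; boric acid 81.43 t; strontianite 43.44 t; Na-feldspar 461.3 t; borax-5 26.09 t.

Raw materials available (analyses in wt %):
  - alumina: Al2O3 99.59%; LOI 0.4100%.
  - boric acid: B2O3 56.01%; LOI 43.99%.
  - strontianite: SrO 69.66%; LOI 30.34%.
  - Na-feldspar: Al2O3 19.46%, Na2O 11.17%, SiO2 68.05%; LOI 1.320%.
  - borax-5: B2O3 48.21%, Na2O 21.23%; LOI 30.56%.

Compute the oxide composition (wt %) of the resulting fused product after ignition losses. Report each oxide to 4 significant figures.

The whole derivation runs at full float precision through every step — intermediates are printed rounded to four significant figures; every reported value is rounded just once; derived quantities are re-derived at exact precision (the totals, glass mass, ignition loss, the five compositions, yield) using the weight values per 587.2 t of glass, exactly as shown in the problem or answer text.
What the batch supplies per oxide:
  B2O3: 81.43·0.5601 + 26.09·0.4821 = 58.19 t
  Al2O3: 38.17·0.9959 + 461.3·0.1946 = 127.8 t
  SrO: 43.44·0.6966 = 30.26 t
  Na2O: 461.3·0.1117 + 26.09·0.2123 = 57.07 t
  SiO2: 461.3·0.6805 = 313.9 t
LOI: 38.17·0.004100 + 81.43·0.4399 + 43.44·0.3034 + 461.3·0.01320 + 26.09·0.3056 = 63.22 t
Resulting glass, batch − LOI: 650.4 − 63.22 = 587.2 t (= the summed oxide contributions)
each wt % is 100 × oxide ÷ glass

Glass mass = 587.2 t (batch 650.4 − LOI 63.22).
Composition: B2O3 9.909%, Al2O3 21.76%, SrO 5.153%, Na2O 9.718%, SiO2 53.46%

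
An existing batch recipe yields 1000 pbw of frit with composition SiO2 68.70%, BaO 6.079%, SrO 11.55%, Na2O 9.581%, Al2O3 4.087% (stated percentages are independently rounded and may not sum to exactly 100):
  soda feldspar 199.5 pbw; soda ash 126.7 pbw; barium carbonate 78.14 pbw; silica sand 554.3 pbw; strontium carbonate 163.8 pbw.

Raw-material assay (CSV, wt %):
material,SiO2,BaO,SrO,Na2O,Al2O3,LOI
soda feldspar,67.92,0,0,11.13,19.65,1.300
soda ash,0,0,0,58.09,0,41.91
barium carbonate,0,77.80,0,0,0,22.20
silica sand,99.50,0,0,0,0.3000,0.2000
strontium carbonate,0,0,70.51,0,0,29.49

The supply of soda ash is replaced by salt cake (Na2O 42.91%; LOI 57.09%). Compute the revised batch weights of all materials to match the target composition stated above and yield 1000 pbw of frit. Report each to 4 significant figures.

Every computation maintains full precision throughout. Intermediates are displayed (rounded to 4 significant digits) across the worked steps; every reported value receives exactly one rounding — the derived quantities (LOI, five oxide percentages, net glass mass, yield, totals) are re-derived starting from the weights at 1000 pbw of glass at full precision exactly as printed in question or answer.
Target oxide masses per 1000 pbw frit:
  SiO2: 68.70% × 1000 = 687.0 pbw
  BaO: 6.079% × 1000 = 60.79 pbw
  SrO: 11.55% × 1000 = 115.5 pbw
  Na2O: 9.581% × 1000 = 95.81 pbw
  Al2O3: 4.087% × 1000 = 40.87 pbw
Per-oxide balance check with the batch weights as given, against the basis in use (every target is met by its sum given rounding of the digits):
  SiO2: 199.5·0.6792 + 554.3·0.9950 = 687.0 pbw (target 687.0 pbw)
  BaO: 78.14·0.7780 = 60.79 pbw (target 60.79 pbw)
  SrO: 163.8·0.7051 = 115.5 pbw (target 115.5 pbw)
  Na2O: 199.5·0.1113 + 171.5·0.4291 = 95.79 pbw (target 95.81 pbw)
  Al2O3: 199.5·0.1965 + 554.3·0.003000 = 40.86 pbw (target 40.87 pbw)
Auditing the glass mass value: total charge less LOI = 1000 pbw (oxide target masses add up to 1000 pbw; basis as stated: 1000 pbw — deltas are rounding alone).
Summing the batch: Σ batch = 1167 pbw; the LOI term Σ batch·LOI equals 167.3 pbw; yield: glass divided by total = 85.67%.

Revised batch per 1000 pbw frit:
  soda feldspar: 199.5 pbw
  salt cake: 171.5 pbw
  barium carbonate: 78.14 pbw
  silica sand: 554.3 pbw
  strontium carbonate: 163.8 pbw
Total batch = 1167 pbw; LOI loss = 167.3 pbw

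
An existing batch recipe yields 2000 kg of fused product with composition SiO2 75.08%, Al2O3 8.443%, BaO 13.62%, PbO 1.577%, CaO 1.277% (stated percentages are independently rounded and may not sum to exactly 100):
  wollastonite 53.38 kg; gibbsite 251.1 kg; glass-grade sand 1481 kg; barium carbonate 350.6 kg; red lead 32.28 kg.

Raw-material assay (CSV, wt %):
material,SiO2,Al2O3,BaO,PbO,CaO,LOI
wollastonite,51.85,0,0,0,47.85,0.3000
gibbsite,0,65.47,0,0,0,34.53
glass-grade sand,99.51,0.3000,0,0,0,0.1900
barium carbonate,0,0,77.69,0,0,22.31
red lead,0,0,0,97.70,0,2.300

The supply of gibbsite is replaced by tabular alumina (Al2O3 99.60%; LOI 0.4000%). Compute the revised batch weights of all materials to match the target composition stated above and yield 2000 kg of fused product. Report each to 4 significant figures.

All internal work keeps exact precision through every step; in-progress results are displayed rounded off to 4 significant figures in the printout; exactly one rounding lands on each reported value. All derived quantities, including net glass mass, LOI, five oxide percentages, the totals, yield, are computed starting from the weights at 2000 kg of glass at full float precision as they appear in either problem or answer.
Oxide mass targets, per 2000 kg fused product:
  SiO2: 75.08% × 2000 = 1502 kg
  Al2O3: 8.443% × 2000 = 168.9 kg
  BaO: 13.62% × 2000 = 272.4 kg
  PbO: 1.577% × 2000 = 31.54 kg
  CaO: 1.277% × 2000 = 25.54 kg
Balance tally, oxide-wise, with the batch weights as given, for the quoted basis mass (summed amounts equal target values up to rounding of the answer):
  SiO2: 53.38·0.5185 + 1481·0.9951 = 1501 kg (target 1502 kg)
  Al2O3: 165.1·0.9960 + 1481·0.003000 = 168.9 kg (target 168.9 kg)
  BaO: 350.6·0.7769 = 272.4 kg (target 272.4 kg)
  PbO: 32.28·0.9770 = 31.54 kg (target 31.54 kg)
  CaO: 53.38·0.4785 = 25.54 kg (target 25.54 kg)
Glass-mass closure: whole batch net of LOI = 2000 kg (targets for the oxides total 2000 kg; basis as stated: 2000 kg — gaps are rounding artifacts).
Adding the batch up: Σ batch = 2082 kg; Σ batch·LOI gives LOI loss = 82.60 kg; glass ÷ batch gives a yield of 96.03%.

Revised batch per 2000 kg fused product:
  wollastonite: 53.38 kg
  tabular alumina: 165.1 kg
  glass-grade sand: 1481 kg
  barium carbonate: 350.6 kg
  red lead: 32.28 kg
Total batch = 2082 kg; LOI loss = 82.60 kg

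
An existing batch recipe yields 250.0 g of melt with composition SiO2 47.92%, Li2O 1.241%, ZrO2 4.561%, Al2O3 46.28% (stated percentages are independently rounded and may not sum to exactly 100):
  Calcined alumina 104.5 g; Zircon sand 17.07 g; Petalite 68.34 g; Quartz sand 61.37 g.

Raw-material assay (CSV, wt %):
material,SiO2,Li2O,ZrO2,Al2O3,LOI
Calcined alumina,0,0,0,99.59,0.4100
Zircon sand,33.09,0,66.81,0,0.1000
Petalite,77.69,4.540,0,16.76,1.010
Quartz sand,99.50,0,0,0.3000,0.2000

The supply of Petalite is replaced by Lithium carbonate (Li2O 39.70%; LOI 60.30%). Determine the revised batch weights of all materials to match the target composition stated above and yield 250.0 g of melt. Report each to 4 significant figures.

Revised batch per 250.0 g melt:
  Calcined alumina: 115.8 g
  Zircon sand: 17.07 g
  Lithium carbonate: 7.815 g
  Quartz sand: 114.7 g
Total batch = 255.4 g; LOI loss = 5.434 g

Mid-chain values are displayed (rounded to four significant digits) alongside each step. Each numeric step carries full float precision at all times. Exactly one rounding lands on every reported result. The derived quantities (the yield, the totals, LOI, the four compositions, glass mass) are re-derived at full precision using the weight values for 250.0 g of glass exactly as printed in the problem or the answer.
The oxide mass targets at 250.0 g melt:
  SiO2: 47.92% × 250.0 = 119.8 g
  Li2O: 1.241% × 250.0 = 3.102 g
  ZrO2: 4.561% × 250.0 = 11.40 g
  Al2O3: 46.28% × 250.0 = 115.7 g
Oxide-by-oxide audit with the batch weights as given, under the basis named above (delivered sums recover each target modulo rounding of the values):
  SiO2: 17.07·0.3309 + 114.7·0.9950 = 119.8 g (target 119.8 g)
  Li2O: 7.815·0.3970 = 3.103 g (target 3.102 g)
  ZrO2: 17.07·0.6681 = 11.40 g (target 11.40 g)
  Al2O3: 115.8·0.9959 + 114.7·0.003000 = 115.7 g (target 115.7 g)
Consistency of the glass mass: Σ batch − LOI loss = 250.0 g (targets for the oxides total 250.0 g; the stated basis being 250.0 g — deltas are rounding alone).
Batch total: Σ batch = 255.4 g; LOI removed, Σ of batch·LOI: 5.434 g; glass ÷ batch gives a yield of 97.87%.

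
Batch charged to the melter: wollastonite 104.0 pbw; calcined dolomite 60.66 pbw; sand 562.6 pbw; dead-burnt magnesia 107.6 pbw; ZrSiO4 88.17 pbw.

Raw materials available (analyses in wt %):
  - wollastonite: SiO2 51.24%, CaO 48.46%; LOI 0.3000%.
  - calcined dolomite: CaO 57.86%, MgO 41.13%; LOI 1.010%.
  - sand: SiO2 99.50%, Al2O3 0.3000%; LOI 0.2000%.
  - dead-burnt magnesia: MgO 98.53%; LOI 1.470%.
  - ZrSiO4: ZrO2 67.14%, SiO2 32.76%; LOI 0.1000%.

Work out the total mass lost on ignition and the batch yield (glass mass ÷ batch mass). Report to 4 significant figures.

The whole derivation holds exact precision through the solve — intermediates are printed, rounded to four significant digits, in the printout. A single rounding yields each reported result. All derived quantities (ignition loss, net glass mass, the yield, the totals, five oxide percentages) are computed in full precision from the batch weights for 919.3 pbw of glass exactly as printed in either problem or answer.
Material-by-material LOI:
  wollastonite: 104.0 × 0.003000 = 0.3120 pbw
  calcined dolomite: 60.66 × 0.01010 = 0.6127 pbw
  sand: 562.6 × 0.002000 = 1.125 pbw
  dead-burnt magnesia: 107.6 × 0.01470 = 1.582 pbw
  ZrSiO4: 88.17 × 0.001000 = 0.08817 pbw
Total LOI = 3.720 pbw
Glass = batch − LOI = 923.0 − 3.720 = 919.3 pbw

LOI loss = 3.720 pbw; glass = 919.3 pbw; yield = 99.60%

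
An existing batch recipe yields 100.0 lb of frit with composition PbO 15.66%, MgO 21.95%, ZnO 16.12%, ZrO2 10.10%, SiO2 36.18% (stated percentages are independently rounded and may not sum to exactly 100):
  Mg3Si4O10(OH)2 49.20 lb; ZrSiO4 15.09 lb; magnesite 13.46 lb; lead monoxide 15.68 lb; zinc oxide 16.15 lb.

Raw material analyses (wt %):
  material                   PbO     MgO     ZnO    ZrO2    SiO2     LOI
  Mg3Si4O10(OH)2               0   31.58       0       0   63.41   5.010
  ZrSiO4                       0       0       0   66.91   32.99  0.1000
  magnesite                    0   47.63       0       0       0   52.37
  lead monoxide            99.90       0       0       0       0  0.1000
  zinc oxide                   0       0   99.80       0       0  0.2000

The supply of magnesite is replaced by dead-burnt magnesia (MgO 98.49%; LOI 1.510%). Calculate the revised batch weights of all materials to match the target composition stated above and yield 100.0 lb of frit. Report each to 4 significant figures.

The intermediate values are shown (rounded to four significant digits) alongside each step; every computation carries full float precision from first step to last; a single rounding produces every reported value — all derived quantities are carried at full precision (LOI, five oxide percentages, yield, the totals, glass mass) using the weight values per 100.0 lb of glass precisely as stated by the question or the answer.
Target oxide masses per 100.0 lb frit:
  PbO: 15.66% × 100.0 = 15.66 lb
  MgO: 21.95% × 100.0 = 21.95 lb
  ZnO: 16.12% × 100.0 = 16.12 lb
  ZrO2: 10.10% × 100.0 = 10.10 lb
  SiO2: 36.18% × 100.0 = 36.18 lb
A balance pass over the oxides, applying the batch weights above, relative to the basis at hand (each sum matches its target mass inside rounding margins):
  PbO: 15.68·0.9990 = 15.66 lb (target 15.66 lb)
  MgO: 49.20·0.3158 + 6.510·0.9849 = 21.95 lb (target 21.95 lb)
  ZnO: 16.15·0.9980 = 16.12 lb (target 16.12 lb)
  ZrO2: 15.09·0.6691 = 10.10 lb (target 10.10 lb)
  SiO2: 49.20·0.6341 + 15.09·0.3299 = 36.18 lb (target 36.18 lb)
Auditing the glass mass value: the batch minus its LOI: 100.0 lb (targets for the oxides total 100.0 lb; stated basis 100.0 lb — a pure rounding effect).
Whole-batch sum: Σ batch = 102.6 lb; loss to ignition Σ batch·LOI = 2.626 lb; glass ÷ batch gives a yield of 97.44%.

Revised batch per 100.0 lb frit:
  Mg3Si4O10(OH)2: 49.20 lb
  ZrSiO4: 15.09 lb
  dead-burnt magnesia: 6.510 lb
  lead monoxide: 15.68 lb
  zinc oxide: 16.15 lb
Total batch = 102.6 lb; LOI loss = 2.626 lb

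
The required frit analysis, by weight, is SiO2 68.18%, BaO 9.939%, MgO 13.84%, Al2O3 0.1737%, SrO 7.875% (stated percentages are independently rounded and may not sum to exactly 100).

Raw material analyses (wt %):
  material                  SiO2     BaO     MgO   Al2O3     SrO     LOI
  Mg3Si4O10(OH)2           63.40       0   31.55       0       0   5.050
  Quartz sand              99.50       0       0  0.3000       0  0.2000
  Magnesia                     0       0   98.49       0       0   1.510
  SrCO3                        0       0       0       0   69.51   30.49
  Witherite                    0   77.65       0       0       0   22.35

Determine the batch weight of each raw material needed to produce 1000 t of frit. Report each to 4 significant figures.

Batch per 1000 t frit:
  Mg3Si4O10(OH)2: 166.7 t
  Quartz sand: 579.0 t
  Magnesia: 87.12 t
  SrCO3: 113.3 t
  Witherite: 128.0 t
Total batch = 1074 t; LOI loss = 74.05 t; yield = 93.11%

Working values are shown rounded to four significant figures when written out. Each numeric step carries exact precision end to end — each reported figure includes exactly one rounding; derived quantities (totals, the yield, LOI, net glass mass, the five compositions) are rebuilt from the weighed amounts for 1000 t of glass in full float precision, as quoted within the question or the answer.
Per-oxide target masses for 1000 t frit:
  SiO2: 68.18% × 1000 = 681.8 t
  BaO: 9.939% × 1000 = 99.39 t
  MgO: 13.84% × 1000 = 138.4 t
  Al2O3: 0.1737% × 1000 = 1.737 t
  SrO: 7.875% × 1000 = 78.75 t
Per-oxide balance check from the weights as reported, per the basis as stated (sums match the target masses net of answer rounding effects):
  SiO2: 166.7·0.6340 + 579.0·0.9950 = 681.8 t (target 681.8 t)
  BaO: 128.0·0.7765 = 99.39 t (target 99.39 t)
  MgO: 166.7·0.3155 + 87.12·0.9849 = 138.4 t (target 138.4 t)
  Al2O3: 579.0·0.003000 = 1.737 t (target 1.737 t)
  SrO: 113.3·0.6951 = 78.75 t (target 78.75 t)
Mass balance on the glass: batch Σ − ignition loss = 1000 t (the Σ of target masses is 1000 t; the stated basis being 1000 t — any gap is answer rounding).
Adding the batch up: Σ batch = 1074 t; LOI removed, Σ of batch·LOI: 74.05 t; yield = glass ÷ total batch = 93.11%.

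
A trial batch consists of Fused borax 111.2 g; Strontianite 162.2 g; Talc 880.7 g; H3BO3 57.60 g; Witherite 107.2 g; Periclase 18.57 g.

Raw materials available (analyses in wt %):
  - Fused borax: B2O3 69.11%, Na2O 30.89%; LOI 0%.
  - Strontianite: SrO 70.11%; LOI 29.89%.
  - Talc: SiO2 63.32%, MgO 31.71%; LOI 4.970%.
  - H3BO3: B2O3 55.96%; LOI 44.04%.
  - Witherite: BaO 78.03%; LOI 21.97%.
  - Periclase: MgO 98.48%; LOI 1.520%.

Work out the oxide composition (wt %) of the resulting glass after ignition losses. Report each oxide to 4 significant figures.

Glass mass = 1196 g (batch 1337 − LOI 141.5).
Composition: B2O3 9.121%, SiO2 46.63%, BaO 6.994%, SrO 9.508%, Na2O 2.872%, MgO 24.88%

Each numeric step maintains exact precision at each step — working values appear rounded off to 4 significant digits on the page. Each reported result is rounded just once — all derived quantities (glass mass, the yield, the totals, ignition loss, the six compositions) are recomputed using the weight values on 1196 g of glass in full float precision as given in question or answer.
Oxide-by-oxide delivered mass:
  B2O3: 111.2·0.6911 + 57.60·0.5596 = 109.1 g
  SiO2: 880.7·0.6332 = 557.7 g
  BaO: 107.2·0.7803 = 83.65 g
  SrO: 162.2·0.7011 = 113.7 g
  Na2O: 111.2·0.3089 = 34.35 g
  MgO: 880.7·0.3171 + 18.57·0.9848 = 297.6 g
LOI: 162.2·0.2989 + 880.7·0.04970 + 57.60·0.4404 + 107.2·0.2197 + 18.57·0.01520 = 141.5 g
Glass = total batch minus LOI = 1337 − 141.5 = 1196 g (= Σ oxide masses)
each oxide over glass, ×100, is wt %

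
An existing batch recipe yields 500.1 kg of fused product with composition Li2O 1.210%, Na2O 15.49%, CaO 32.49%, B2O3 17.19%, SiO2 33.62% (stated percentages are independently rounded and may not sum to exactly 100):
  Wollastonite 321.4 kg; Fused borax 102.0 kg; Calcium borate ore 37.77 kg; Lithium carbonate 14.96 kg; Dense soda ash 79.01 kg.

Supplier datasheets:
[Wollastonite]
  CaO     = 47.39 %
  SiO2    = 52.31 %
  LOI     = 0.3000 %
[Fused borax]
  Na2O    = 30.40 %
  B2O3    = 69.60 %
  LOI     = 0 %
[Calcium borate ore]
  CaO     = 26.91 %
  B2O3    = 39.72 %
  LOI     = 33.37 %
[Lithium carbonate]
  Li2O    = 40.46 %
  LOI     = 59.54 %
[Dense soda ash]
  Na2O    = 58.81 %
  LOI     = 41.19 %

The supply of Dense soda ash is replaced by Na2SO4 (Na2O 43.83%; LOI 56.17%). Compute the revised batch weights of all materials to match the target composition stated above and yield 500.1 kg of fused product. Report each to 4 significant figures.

Revised batch per 500.1 kg fused product:
  Wollastonite: 321.4 kg
  Fused borax: 102.0 kg
  Calcium borate ore: 37.77 kg
  Lithium carbonate: 14.96 kg
  Na2SO4: 106.0 kg
Total batch = 582.1 kg; LOI loss = 82.02 kg

Values along the way are shown, with 4-significant-figure rounding, in the printout. All internal work maintains full precision from first step to last — every reported result is rounded just once — derived quantities are rebuilt from the weighed amounts at 500.1 kg of glass in full precision (ignition loss, the totals, five oxide percentages, the yield, net glass mass), as written in the problem or answer text.
The oxide mass targets at 500.1 kg fused product:
  Li2O: 1.210% × 500.1 = 6.051 kg
  Na2O: 15.49% × 500.1 = 77.47 kg
  CaO: 32.49% × 500.1 = 162.5 kg
  B2O3: 17.19% × 500.1 = 85.97 kg
  SiO2: 33.62% × 500.1 = 168.1 kg
Balance tally, oxide-wise, per the reported batch figures, versus the basis set out (oxide sums agree with the targets once rounding is allowed for):
  Li2O: 14.96·0.4046 = 6.053 kg (target 6.051 kg)
  Na2O: 102.0·0.3040 + 106.0·0.4383 = 77.47 kg (target 77.47 kg)
  CaO: 321.4·0.4739 + 37.77·0.2691 = 162.5 kg (target 162.5 kg)
  B2O3: 102.0·0.6960 + 37.77·0.3972 = 85.99 kg (target 85.97 kg)
  SiO2: 321.4·0.5231 = 168.1 kg (target 168.1 kg)
Glass-mass bookkeeping: batch total minus LOI = 500.1 kg (the Σ of target masses is 500.1 kg; against the stated basis, 500.1 kg — rounding explains the deltas).
Batch total: Σ batch = 582.1 kg; ignition loss, Σ(batch × LOI) = 82.02 kg; the yield ratio, glass ÷ batch: 85.91%.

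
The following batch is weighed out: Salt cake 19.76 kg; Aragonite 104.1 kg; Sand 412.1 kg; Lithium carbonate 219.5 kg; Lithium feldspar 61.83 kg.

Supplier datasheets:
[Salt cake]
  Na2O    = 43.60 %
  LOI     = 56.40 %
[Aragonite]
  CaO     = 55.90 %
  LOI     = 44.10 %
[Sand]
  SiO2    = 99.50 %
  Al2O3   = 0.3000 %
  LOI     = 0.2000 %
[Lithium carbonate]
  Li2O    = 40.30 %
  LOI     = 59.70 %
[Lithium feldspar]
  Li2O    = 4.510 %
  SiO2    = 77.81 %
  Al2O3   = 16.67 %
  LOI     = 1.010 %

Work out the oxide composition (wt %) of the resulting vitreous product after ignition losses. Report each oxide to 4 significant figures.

Glass mass = 627.7 kg (batch 817.3 − LOI 189.5).
Composition: Li2O 14.54%, SiO2 72.98%, Na2O 1.372%, CaO 9.270%, Al2O3 1.839%

Exact precision is kept at all times — mid-chain values are printed with 4-significant-digit rounding within the worked lines; each reported number receives exactly one rounding — all derived quantities (the five compositions, totals, LOI, glass mass, yield) are re-derived in exact precision from the batch weights per 627.7 kg of glass precisely as stated by either problem or answer.
Delivered oxide masses:
  Li2O: 219.5·0.4030 + 61.83·0.04510 = 91.25 kg
  SiO2: 412.1·0.9950 + 61.83·0.7781 = 458.1 kg
  Na2O: 19.76·0.4360 = 8.615 kg
  CaO: 104.1·0.5590 = 58.19 kg
  Al2O3: 412.1·0.003000 + 61.83·0.1667 = 11.54 kg
LOI: 19.76·0.5640 + 104.1·0.4410 + 412.1·0.002000 + 219.5·0.5970 + 61.83·0.01010 = 189.5 kg
batch − LOI leaves glass = 817.3 − 189.5 = 627.7 kg (consistent with Σ oxide mass)
wt % = 100 × oxide mass / glass mass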